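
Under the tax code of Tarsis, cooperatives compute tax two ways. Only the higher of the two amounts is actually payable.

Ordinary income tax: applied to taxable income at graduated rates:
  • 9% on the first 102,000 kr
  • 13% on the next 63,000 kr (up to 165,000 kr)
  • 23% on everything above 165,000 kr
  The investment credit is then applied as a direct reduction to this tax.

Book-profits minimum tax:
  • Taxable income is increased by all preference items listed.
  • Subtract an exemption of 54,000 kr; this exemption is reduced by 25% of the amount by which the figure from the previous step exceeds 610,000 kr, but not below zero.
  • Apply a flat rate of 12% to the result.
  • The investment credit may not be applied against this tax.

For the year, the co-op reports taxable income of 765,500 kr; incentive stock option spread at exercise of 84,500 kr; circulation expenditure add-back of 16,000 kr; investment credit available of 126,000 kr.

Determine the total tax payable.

Book-profits minimum tax:
  Adjusted income: 765,500 kr + 84,500 kr + 16,000 kr = 866,000 kr
  Exemption: 25% × (866,000 kr − 610,000 kr) = 64,000 kr ≥ 54,000 kr, so the exemption is fully phased out
  Base: 866,000 kr − 0 kr = 866,000 kr
  866,000 kr × 12% = 103,920 kr

Ordinary income tax:
  102,000 kr × 9% = 9,180 kr
  63,000 kr × 13% = 8,190 kr
  600,500 kr × 23% = 138,115 kr
  → 155,485 kr
  Less investment credit 126,000 kr → 29,485 kr

103,920 kr > 29,485 kr, so the book-profits minimum tax is the binding amount.

103,920 kr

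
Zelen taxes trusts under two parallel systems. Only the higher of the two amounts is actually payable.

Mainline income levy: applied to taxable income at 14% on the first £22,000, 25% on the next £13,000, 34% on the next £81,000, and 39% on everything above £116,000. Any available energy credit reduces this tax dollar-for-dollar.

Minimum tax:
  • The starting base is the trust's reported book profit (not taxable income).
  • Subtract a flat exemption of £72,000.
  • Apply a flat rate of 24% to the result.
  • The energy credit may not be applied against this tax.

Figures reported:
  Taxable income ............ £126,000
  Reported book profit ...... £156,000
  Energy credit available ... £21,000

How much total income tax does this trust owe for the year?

Mainline income levy:
  £22,000 × 14% = £3,080
  £13,000 × 25% = £3,250
  £81,000 × 34% = £27,540
  £10,000 × 39% = £3,900
  → £37,770
  Less energy credit £21,000 → £16,770

Minimum tax:
  Base (reported book profit): £156,000
  Less exemption £72,000 → base £84,000
  £84,000 × 24% = £20,160

£20,160 > £16,770, so the minimum tax is the binding amount.

£20,160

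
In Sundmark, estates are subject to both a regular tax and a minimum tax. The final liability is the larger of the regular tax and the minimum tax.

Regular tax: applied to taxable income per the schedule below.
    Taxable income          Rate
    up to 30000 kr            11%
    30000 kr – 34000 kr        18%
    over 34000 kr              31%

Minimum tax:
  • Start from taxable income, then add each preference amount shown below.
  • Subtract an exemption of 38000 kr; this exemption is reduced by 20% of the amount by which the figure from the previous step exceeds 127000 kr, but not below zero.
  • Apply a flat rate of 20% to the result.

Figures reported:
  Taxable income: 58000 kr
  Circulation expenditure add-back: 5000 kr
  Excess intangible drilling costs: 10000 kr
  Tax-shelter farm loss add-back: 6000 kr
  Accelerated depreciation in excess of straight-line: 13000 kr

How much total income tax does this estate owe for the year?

11460 kr

Regular tax:
  30000 kr × 11% = 3300 kr
  4000 kr × 18% = 720 kr
  24000 kr × 31% = 7440 kr
  → 11460 kr

Minimum tax:
  Adjusted income: 58000 kr + 5000 kr + 10000 kr + 6000 kr + 13000 kr = 92000 kr
  Exemption: 92000 kr ≤ 127000 kr, so full 38000 kr applies
  Base: 92000 kr − 38000 kr = 54000 kr
  54000 kr × 20% = 10800 kr

11460 kr > 10800 kr, so the regular tax governs.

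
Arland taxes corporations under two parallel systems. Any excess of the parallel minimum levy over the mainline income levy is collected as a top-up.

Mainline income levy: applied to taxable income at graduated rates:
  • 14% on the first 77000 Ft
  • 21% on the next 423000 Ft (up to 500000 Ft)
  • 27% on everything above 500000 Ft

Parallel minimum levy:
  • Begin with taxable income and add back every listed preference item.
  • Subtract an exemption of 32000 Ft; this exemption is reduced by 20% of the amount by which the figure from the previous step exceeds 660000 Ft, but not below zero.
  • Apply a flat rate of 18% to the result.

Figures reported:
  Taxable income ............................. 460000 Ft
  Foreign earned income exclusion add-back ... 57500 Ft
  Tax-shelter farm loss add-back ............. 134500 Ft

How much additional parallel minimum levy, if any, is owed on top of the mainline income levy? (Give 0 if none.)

Parallel minimum levy:
  Adjusted income: 460000 Ft + 57500 Ft + 134500 Ft = 652000 Ft
  Exemption: 652000 Ft ≤ 660000 Ft, so full 32000 Ft applies
  Base: 652000 Ft − 32000 Ft = 620000 Ft
  620000 Ft × 18% = 111600 Ft

Mainline income levy:
  77000 Ft × 14% = 10780 Ft
  383000 Ft × 21% = 80430 Ft
  → 91210 Ft

Excess of parallel minimum levy over mainline income levy: 111600 Ft − 91210 Ft = 20390 Ft.

20390 Ft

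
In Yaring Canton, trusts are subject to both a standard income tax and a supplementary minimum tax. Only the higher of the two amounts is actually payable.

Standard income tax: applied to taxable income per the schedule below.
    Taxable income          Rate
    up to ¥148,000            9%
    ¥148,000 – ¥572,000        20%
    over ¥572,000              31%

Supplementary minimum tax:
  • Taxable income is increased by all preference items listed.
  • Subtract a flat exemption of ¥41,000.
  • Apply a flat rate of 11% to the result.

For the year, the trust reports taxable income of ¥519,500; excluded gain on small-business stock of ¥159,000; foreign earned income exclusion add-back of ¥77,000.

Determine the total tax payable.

Standard income tax:
  ¥148,000 × 9% = ¥13,320
  ¥371,500 × 20% = ¥74,300
  → ¥87,620

Supplementary minimum tax:
  Adjusted income: ¥519,500 + ¥159,000 + ¥77,000 = ¥755,500
  Less exemption ¥41,000 → base ¥714,500
  ¥714,500 × 11% = ¥78,595

¥87,620 > ¥78,595, so the standard income tax governs.

¥87,620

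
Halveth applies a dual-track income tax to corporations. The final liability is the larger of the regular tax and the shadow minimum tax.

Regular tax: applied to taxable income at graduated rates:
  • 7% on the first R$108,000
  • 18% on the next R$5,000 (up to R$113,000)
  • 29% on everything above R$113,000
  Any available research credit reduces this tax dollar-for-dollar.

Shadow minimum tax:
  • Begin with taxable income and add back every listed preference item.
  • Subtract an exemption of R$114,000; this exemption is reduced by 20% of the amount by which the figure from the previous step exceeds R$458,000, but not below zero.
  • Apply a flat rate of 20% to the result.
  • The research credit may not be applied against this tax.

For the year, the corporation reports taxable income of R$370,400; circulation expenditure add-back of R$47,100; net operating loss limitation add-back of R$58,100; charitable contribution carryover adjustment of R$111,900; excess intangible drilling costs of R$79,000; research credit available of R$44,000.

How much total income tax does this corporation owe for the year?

Shadow minimum tax:
  Adjusted income: R$370,400 + R$47,100 + R$58,100 + R$111,900 + R$79,000 = R$666,500
  Exemption: R$114,000 − 20% × (R$666,500 − R$458,000) = R$114,000 − R$41,700 = R$72,300
  Base: R$666,500 − R$72,300 = R$594,200
  R$594,200 × 20% = R$118,840

Regular tax:
  R$108,000 × 7% = R$7,560
  R$5,000 × 18% = R$900
  R$257,400 × 29% = R$74,646
  → R$83,106
  Less research credit R$44,000 → R$39,106

R$118,840 > R$39,106, so the shadow minimum tax is the binding amount.

R$118,840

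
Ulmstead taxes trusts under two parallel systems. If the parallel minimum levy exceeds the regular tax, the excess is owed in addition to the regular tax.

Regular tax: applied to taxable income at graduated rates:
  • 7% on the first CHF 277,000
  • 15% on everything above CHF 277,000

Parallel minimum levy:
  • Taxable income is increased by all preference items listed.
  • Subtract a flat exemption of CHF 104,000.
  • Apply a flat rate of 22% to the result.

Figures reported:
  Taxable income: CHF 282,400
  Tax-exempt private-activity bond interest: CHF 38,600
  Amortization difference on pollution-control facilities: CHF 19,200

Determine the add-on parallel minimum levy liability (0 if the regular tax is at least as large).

CHF 31,764

Regular tax:
  CHF 277,000 × 7% = CHF 19,390
  CHF 5,400 × 15% = CHF 810
  → CHF 20,200

Parallel minimum levy:
  Adjusted income: CHF 282,400 + CHF 38,600 + CHF 19,200 = CHF 340,200
  Less exemption CHF 104,000 → base CHF 236,200
  CHF 236,200 × 22% = CHF 51,964

Excess of parallel minimum levy over regular tax: CHF 51,964 − CHF 20,200 = CHF 31,764.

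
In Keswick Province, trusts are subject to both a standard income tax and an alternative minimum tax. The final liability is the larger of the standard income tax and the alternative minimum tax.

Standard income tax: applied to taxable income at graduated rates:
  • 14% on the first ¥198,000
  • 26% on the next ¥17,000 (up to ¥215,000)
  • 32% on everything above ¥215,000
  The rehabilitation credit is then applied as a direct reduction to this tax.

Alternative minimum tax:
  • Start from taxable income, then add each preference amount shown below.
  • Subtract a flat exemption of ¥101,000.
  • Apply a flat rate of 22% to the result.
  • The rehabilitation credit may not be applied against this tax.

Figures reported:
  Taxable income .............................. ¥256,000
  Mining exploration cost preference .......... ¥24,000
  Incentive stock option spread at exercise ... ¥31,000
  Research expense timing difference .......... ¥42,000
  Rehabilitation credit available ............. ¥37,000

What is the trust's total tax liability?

¥55,440

Standard income tax:
  ¥198,000 × 14% = ¥27,720
  ¥17,000 × 26% = ¥4,420
  ¥41,000 × 32% = ¥13,120
  → ¥45,260
  Less rehabilitation credit ¥37,000 → ¥8,260

Alternative minimum tax:
  Adjusted income: ¥256,000 + ¥24,000 + ¥31,000 + ¥42,000 = ¥353,000
  Less exemption ¥101,000 → base ¥252,000
  ¥252,000 × 22% = ¥55,440

¥55,440 > ¥8,260, so the alternative minimum tax is the binding amount.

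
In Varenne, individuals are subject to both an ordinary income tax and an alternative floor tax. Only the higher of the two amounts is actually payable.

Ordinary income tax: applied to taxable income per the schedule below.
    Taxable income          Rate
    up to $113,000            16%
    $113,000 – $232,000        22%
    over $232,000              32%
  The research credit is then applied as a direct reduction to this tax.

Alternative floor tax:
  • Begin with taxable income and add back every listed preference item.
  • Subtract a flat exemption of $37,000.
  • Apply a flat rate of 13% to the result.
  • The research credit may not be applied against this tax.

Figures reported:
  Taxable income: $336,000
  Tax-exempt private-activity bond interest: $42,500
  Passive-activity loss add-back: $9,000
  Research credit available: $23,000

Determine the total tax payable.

Alternative floor tax:
  Adjusted income: $336,000 + $42,500 + $9,000 = $387,500
  Less exemption $37,000 → base $350,500
  $350,500 × 13% = $45,565

Ordinary income tax:
  $113,000 × 16% = $18,080
  $119,000 × 22% = $26,180
  $104,000 × 32% = $33,280
  → $77,540
  Less research credit $23,000 → $54,540

$54,540 > $45,565, so the ordinary income tax governs.

$54,540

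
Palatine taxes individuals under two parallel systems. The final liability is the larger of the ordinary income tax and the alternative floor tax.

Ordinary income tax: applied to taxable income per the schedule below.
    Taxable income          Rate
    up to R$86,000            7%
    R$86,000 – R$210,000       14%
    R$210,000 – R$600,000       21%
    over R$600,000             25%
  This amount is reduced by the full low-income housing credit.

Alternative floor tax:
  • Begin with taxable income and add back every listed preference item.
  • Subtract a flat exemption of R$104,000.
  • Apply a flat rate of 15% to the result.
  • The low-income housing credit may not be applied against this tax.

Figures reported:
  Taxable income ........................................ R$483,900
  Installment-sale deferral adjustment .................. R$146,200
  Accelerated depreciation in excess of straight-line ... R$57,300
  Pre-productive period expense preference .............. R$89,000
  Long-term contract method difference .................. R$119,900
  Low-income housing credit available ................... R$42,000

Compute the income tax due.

R$118,845

Alternative floor tax:
  Adjusted income: R$483,900 + R$146,200 + R$57,300 + R$89,000 + R$119,900 = R$896,300
  Less exemption R$104,000 → base R$792,300
  R$792,300 × 15% = R$118,845

Ordinary income tax:
  R$86,000 × 7% = R$6,020
  R$124,000 × 14% = R$17,360
  R$273,900 × 21% = R$57,519
  → R$80,899
  Less low-income housing credit R$42,000 → R$38,899

R$118,845 > R$38,899, so the alternative floor tax is the binding amount.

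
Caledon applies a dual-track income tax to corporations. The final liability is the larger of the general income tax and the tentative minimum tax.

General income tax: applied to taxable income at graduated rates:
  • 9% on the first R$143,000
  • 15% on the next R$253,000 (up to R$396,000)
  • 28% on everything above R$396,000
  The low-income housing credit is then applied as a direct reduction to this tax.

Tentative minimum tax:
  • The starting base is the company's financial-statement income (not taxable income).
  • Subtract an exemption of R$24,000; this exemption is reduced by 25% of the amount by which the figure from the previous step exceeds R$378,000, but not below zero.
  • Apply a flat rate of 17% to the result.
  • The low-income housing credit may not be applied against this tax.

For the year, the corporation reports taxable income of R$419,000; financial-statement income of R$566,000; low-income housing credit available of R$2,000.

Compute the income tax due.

General income tax:
  R$143,000 × 9% = R$12,870
  R$253,000 × 15% = R$37,950
  R$23,000 × 28% = R$6,440
  → R$57,260
  Less low-income housing credit R$2,000 → R$55,260

Tentative minimum tax:
  Base (financial-statement income): R$566,000
  Exemption: 25% × (R$566,000 − R$378,000) = R$47,000 ≥ R$24,000, so the exemption is fully phased out
  Base: R$566,000 − R$0 = R$566,000
  R$566,000 × 17% = R$96,220

R$96,220 > R$55,260, so the tentative minimum tax is the binding amount.

R$96,220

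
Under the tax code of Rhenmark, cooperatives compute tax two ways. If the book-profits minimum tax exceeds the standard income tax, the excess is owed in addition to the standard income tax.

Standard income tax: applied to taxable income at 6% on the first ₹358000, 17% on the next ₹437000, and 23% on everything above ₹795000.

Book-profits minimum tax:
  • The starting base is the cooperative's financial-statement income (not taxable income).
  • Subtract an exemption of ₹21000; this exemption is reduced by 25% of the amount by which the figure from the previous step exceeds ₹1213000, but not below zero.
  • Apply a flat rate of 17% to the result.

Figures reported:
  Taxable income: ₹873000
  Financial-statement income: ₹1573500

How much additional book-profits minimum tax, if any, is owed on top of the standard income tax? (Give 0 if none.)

Standard income tax:
  ₹358000 × 6% = ₹21480
  ₹437000 × 17% = ₹74290
  ₹78000 × 23% = ₹17940
  → ₹113710

Book-profits minimum tax:
  Base (financial-statement income): ₹1573500
  Exemption: 25% × (₹1573500 − ₹1213000) = ₹90125 ≥ ₹21000, so the exemption is fully phased out
  Base: ₹1573500 − ₹0 = ₹1573500
  ₹1573500 × 17% = ₹267495

Excess of book-profits minimum tax over standard income tax: ₹267495 − ₹113710 = ₹153785.

₹153785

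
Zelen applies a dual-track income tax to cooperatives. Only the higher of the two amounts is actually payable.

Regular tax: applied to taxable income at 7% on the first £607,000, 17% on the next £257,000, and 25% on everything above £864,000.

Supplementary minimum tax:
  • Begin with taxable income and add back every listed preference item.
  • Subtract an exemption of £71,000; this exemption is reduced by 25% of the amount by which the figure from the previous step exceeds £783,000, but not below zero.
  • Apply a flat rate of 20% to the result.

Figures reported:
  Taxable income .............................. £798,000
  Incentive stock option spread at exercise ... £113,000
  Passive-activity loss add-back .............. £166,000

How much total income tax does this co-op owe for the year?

£215,400

Regular tax:
  £607,000 × 7% = £42,490
  £191,000 × 17% = £32,470
  → £74,960

Supplementary minimum tax:
  Adjusted income: £798,000 + £113,000 + £166,000 = £1,077,000
  Exemption: 25% × (£1,077,000 − £783,000) = £73,500 ≥ £71,000, so the exemption is fully phased out
  Base: £1,077,000 − £0 = £1,077,000
  £1,077,000 × 20% = £215,400

£215,400 > £74,960, so the supplementary minimum tax is the binding amount.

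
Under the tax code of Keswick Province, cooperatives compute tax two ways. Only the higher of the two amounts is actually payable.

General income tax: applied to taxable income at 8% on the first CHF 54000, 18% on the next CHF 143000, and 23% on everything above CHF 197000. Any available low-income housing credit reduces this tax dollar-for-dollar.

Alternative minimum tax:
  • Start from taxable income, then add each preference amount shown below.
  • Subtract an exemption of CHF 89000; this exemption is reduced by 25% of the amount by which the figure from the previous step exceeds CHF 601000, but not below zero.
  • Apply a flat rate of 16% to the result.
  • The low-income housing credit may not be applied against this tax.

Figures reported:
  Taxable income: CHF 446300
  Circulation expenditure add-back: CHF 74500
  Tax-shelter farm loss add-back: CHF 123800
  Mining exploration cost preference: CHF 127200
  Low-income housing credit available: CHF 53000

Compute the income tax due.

CHF 116080

Alternative minimum tax:
  Adjusted income: CHF 446300 + CHF 74500 + CHF 123800 + CHF 127200 = CHF 771800
  Exemption: CHF 89000 − 25% × (CHF 771800 − CHF 601000) = CHF 89000 − CHF 42700 = CHF 46300
  Base: CHF 771800 − CHF 46300 = CHF 725500
  CHF 725500 × 16% = CHF 116080

General income tax:
  CHF 54000 × 8% = CHF 4320
  CHF 143000 × 18% = CHF 25740
  CHF 249300 × 23% = CHF 57339
  → CHF 87399
  Less low-income housing credit CHF 53000 → CHF 34399

CHF 116080 > CHF 34399, so the alternative minimum tax is the binding amount.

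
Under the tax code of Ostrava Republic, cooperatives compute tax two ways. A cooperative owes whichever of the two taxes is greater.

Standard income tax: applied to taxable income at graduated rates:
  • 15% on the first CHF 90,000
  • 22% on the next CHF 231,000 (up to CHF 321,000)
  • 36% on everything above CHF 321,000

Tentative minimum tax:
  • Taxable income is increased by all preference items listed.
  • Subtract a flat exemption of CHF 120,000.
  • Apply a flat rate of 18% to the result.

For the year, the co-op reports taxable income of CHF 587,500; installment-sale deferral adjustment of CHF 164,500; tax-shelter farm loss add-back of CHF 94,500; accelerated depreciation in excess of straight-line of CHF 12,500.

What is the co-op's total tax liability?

CHF 160,260

Standard income tax:
  CHF 90,000 × 15% = CHF 13,500
  CHF 231,000 × 22% = CHF 50,820
  CHF 266,500 × 36% = CHF 95,940
  → CHF 160,260

Tentative minimum tax:
  Adjusted income: CHF 587,500 + CHF 164,500 + CHF 94,500 + CHF 12,500 = CHF 859,000
  Less exemption CHF 120,000 → base CHF 739,000
  CHF 739,000 × 18% = CHF 133,020

CHF 160,260 > CHF 133,020, so the standard income tax governs.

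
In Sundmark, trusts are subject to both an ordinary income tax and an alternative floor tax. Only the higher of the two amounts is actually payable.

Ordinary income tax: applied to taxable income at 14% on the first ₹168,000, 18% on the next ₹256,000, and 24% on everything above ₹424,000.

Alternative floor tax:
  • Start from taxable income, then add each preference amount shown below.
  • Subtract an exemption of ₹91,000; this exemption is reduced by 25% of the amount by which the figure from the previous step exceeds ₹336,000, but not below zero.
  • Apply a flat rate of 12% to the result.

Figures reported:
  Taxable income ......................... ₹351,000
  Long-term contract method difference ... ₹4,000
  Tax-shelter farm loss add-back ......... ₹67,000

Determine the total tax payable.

₹56,460

Ordinary income tax:
  ₹168,000 × 14% = ₹23,520
  ₹183,000 × 18% = ₹32,940
  → ₹56,460

Alternative floor tax:
  Adjusted income: ₹351,000 + ₹4,000 + ₹67,000 = ₹422,000
  Exemption: ₹91,000 − 25% × (₹422,000 − ₹336,000) = ₹91,000 − ₹21,500 = ₹69,500
  Base: ₹422,000 − ₹69,500 = ₹352,500
  ₹352,500 × 12% = ₹42,300

₹56,460 > ₹42,300, so the ordinary income tax governs.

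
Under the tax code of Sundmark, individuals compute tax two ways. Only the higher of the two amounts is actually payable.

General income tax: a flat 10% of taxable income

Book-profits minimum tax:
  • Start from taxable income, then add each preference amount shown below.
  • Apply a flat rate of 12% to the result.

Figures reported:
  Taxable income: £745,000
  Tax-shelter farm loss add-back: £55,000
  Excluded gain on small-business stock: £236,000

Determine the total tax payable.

£124,320

General income tax:
  £745,000 × 10% = £74,500

Book-profits minimum tax:
  Adjusted income: £745,000 + £55,000 + £236,000 = £1,036,000
  £1,036,000 × 12% = £124,320

£124,320 > £74,500, so the book-profits minimum tax is the binding amount.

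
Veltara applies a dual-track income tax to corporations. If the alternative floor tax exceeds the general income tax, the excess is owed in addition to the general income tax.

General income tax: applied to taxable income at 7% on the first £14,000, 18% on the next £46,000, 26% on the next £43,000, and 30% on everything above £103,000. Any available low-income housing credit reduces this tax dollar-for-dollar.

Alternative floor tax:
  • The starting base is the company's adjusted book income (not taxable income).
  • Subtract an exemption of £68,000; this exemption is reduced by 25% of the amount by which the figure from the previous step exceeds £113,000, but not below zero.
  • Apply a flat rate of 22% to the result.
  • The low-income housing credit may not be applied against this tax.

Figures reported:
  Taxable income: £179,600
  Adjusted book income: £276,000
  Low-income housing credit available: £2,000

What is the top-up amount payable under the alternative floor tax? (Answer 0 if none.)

Alternative floor tax:
  Base (adjusted book income): £276,000
  Exemption: £68,000 − 25% × (£276,000 − £113,000) = £68,000 − £40,750 = £27,250
  Base: £276,000 − £27,250 = £248,750
  £248,750 × 22% = £54,725

General income tax:
  £14,000 × 7% = £980
  £46,000 × 18% = £8,280
  £43,000 × 26% = £11,180
  £76,600 × 30% = £22,980
  → £43,420
  Less low-income housing credit £2,000 → £41,420

Excess of alternative floor tax over general income tax: £54,725 − £41,420 = £13,305.

£13,305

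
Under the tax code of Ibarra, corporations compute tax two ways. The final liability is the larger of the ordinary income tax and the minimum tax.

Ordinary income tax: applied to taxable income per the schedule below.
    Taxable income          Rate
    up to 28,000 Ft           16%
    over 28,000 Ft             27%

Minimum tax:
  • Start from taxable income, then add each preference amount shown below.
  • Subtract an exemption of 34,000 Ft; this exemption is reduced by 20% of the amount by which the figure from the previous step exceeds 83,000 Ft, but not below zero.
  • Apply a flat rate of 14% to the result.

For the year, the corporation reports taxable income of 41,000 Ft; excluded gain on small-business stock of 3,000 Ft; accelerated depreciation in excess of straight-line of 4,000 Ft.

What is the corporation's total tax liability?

Minimum tax:
  Adjusted income: 41,000 Ft + 3,000 Ft + 4,000 Ft = 48,000 Ft
  Exemption: 48,000 Ft ≤ 83,000 Ft, so full 34,000 Ft applies
  Base: 48,000 Ft − 34,000 Ft = 14,000 Ft
  14,000 Ft × 14% = 1,960 Ft

Ordinary income tax:
  28,000 Ft × 16% = 4,480 Ft
  13,000 Ft × 27% = 3,510 Ft
  → 7,990 Ft

7,990 Ft > 1,960 Ft, so the ordinary income tax governs.

7,990 Ft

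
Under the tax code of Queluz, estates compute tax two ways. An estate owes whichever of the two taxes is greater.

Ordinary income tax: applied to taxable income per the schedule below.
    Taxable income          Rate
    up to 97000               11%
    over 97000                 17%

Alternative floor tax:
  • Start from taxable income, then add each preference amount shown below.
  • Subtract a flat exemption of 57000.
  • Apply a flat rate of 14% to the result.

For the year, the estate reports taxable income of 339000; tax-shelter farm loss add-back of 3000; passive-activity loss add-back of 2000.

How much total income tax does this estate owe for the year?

51810

Alternative floor tax:
  Adjusted income: 339000 + 3000 + 2000 = 344000
  Less exemption 57000 → base 287000
  287000 × 14% = 40180

Ordinary income tax:
  97000 × 11% = 10670
  242000 × 17% = 41140
  → 51810

51810 > 40180, so the ordinary income tax governs.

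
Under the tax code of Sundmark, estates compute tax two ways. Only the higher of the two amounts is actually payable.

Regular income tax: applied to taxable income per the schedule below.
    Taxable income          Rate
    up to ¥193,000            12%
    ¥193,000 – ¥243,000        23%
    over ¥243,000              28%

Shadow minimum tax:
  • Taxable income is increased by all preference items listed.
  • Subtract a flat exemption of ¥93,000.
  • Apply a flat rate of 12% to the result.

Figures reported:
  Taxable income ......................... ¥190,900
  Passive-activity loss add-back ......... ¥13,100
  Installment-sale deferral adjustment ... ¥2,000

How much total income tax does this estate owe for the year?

¥22,908

Regular income tax:
  ¥190,900 × 12% = ¥22,908

Shadow minimum tax:
  Adjusted income: ¥190,900 + ¥13,100 + ¥2,000 = ¥206,000
  Less exemption ¥93,000 → base ¥113,000
  ¥113,000 × 12% = ¥13,560

¥22,908 > ¥13,560, so the regular income tax governs.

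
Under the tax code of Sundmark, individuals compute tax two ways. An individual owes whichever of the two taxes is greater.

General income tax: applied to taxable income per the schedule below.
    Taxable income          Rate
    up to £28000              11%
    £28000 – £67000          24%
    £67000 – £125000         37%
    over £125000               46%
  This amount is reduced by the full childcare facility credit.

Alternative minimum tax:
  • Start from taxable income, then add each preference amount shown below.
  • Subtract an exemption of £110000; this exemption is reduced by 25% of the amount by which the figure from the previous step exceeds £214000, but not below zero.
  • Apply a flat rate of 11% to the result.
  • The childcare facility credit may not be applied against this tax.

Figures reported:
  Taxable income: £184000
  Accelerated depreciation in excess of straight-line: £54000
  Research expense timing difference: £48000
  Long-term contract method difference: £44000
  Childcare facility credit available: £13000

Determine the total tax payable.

£48040

Alternative minimum tax:
  Adjusted income: £184000 + £54000 + £48000 + £44000 = £330000
  Exemption: £110000 − 25% × (£330000 − £214000) = £110000 − £29000 = £81000
  Base: £330000 − £81000 = £249000
  £249000 × 11% = £27390

General income tax:
  £28000 × 11% = £3080
  £39000 × 24% = £9360
  £58000 × 37% = £21460
  £59000 × 46% = £27140
  → £61040
  Less childcare facility credit £13000 → £48040

£48040 > £27390, so the general income tax governs.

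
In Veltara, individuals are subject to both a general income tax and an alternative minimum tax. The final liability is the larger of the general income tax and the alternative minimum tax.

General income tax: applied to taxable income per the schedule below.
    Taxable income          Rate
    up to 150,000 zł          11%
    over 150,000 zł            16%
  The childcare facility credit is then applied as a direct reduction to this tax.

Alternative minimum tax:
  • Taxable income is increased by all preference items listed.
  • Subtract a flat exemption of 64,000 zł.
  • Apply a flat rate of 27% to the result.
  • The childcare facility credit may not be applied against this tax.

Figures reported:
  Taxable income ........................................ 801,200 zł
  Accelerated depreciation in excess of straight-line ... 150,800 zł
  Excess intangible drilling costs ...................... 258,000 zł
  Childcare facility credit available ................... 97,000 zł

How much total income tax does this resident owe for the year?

309,420 zł

General income tax:
  150,000 zł × 11% = 16,500 zł
  651,200 zł × 16% = 104,192 zł
  → 120,692 zł
  Less childcare facility credit 97,000 zł → 23,692 zł

Alternative minimum tax:
  Adjusted income: 801,200 zł + 150,800 zł + 258,000 zł = 1,210,000 zł
  Less exemption 64,000 zł → base 1,146,000 zł
  1,146,000 zł × 27% = 309,420 zł

309,420 zł > 23,692 zł, so the alternative minimum tax is the binding amount.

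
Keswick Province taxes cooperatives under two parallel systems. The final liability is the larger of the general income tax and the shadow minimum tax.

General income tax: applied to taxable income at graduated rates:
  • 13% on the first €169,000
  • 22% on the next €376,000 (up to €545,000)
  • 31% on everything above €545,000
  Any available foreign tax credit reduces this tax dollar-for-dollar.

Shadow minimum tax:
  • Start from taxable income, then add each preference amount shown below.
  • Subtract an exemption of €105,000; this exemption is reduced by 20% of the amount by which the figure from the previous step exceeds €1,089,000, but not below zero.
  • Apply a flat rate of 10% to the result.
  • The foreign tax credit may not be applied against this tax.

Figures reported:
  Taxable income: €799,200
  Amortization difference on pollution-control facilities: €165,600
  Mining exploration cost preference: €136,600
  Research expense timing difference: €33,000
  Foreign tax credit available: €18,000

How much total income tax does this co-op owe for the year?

General income tax:
  €169,000 × 13% = €21,970
  €376,000 × 22% = €82,720
  €254,200 × 31% = €78,802
  → €183,492
  Less foreign tax credit €18,000 → €165,492

Shadow minimum tax:
  Adjusted income: €799,200 + €165,600 + €136,600 + €33,000 = €1,134,400
  Exemption: €105,000 − 20% × (€1,134,400 − €1,089,000) = €105,000 − €9,080 = €95,920
  Base: €1,134,400 − €95,920 = €1,038,480
  €1,038,480 × 10% = €103,848

€165,492 > €103,848, so the general income tax governs.

€165,492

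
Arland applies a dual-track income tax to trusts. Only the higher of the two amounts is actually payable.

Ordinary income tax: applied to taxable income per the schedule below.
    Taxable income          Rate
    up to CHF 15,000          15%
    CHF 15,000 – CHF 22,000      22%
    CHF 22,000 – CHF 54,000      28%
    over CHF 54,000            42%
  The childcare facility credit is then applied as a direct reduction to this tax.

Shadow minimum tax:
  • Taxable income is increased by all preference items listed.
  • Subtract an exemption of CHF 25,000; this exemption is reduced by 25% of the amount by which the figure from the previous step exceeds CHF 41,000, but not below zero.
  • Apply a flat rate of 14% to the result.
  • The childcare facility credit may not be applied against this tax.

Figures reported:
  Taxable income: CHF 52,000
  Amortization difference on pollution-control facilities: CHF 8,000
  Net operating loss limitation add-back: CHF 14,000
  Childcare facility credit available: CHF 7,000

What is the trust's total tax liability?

CHF 8,015

Ordinary income tax:
  CHF 15,000 × 15% = CHF 2,250
  CHF 7,000 × 22% = CHF 1,540
  CHF 30,000 × 28% = CHF 8,400
  → CHF 12,190
  Less childcare facility credit CHF 7,000 → CHF 5,190

Shadow minimum tax:
  Adjusted income: CHF 52,000 + CHF 8,000 + CHF 14,000 = CHF 74,000
  Exemption: CHF 25,000 − 25% × (CHF 74,000 − CHF 41,000) = CHF 25,000 − CHF 8,250 = CHF 16,750
  Base: CHF 74,000 − CHF 16,750 = CHF 57,250
  CHF 57,250 × 14% = CHF 8,015

CHF 8,015 > CHF 5,190, so the shadow minimum tax is the binding amount.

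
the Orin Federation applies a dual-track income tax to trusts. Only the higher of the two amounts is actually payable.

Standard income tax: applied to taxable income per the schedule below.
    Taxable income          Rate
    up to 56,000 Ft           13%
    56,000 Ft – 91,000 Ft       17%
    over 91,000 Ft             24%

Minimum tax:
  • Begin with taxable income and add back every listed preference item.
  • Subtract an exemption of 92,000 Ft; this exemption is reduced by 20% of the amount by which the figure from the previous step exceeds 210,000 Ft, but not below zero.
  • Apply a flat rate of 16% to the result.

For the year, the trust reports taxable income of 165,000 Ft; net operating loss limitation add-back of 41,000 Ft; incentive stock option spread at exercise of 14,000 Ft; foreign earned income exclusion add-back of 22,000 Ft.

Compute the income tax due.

30,990 Ft

Standard income tax:
  56,000 Ft × 13% = 7,280 Ft
  35,000 Ft × 17% = 5,950 Ft
  74,000 Ft × 24% = 17,760 Ft
  → 30,990 Ft

Minimum tax:
  Adjusted income: 165,000 Ft + 41,000 Ft + 14,000 Ft + 22,000 Ft = 242,000 Ft
  Exemption: 92,000 Ft − 20% × (242,000 Ft − 210,000 Ft) = 92,000 Ft − 6,400 Ft = 85,600 Ft
  Base: 242,000 Ft − 85,600 Ft = 156,400 Ft
  156,400 Ft × 16% = 25,024 Ft

30,990 Ft > 25,024 Ft, so the standard income tax governs.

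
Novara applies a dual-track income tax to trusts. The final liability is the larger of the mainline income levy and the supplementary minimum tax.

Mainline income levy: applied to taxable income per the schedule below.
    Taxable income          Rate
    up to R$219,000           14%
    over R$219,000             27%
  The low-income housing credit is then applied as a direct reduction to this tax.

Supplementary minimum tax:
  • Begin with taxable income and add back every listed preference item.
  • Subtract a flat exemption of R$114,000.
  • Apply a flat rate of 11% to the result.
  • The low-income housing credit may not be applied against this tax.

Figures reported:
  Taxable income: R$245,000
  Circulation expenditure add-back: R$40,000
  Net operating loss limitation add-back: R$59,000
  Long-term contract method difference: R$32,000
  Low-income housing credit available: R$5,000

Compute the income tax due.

R$32,680

Mainline income levy:
  R$219,000 × 14% = R$30,660
  R$26,000 × 27% = R$7,020
  → R$37,680
  Less low-income housing credit R$5,000 → R$32,680

Supplementary minimum tax:
  Adjusted income: R$245,000 + R$40,000 + R$59,000 + R$32,000 = R$376,000
  Less exemption R$114,000 → base R$262,000
  R$262,000 × 11% = R$28,820

R$32,680 > R$28,820, so the mainline income levy governs.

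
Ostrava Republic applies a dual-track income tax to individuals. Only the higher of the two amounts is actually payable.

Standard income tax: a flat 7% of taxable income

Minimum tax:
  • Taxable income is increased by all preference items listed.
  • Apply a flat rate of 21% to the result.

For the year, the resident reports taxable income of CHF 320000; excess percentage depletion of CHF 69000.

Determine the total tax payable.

CHF 81690

Standard income tax:
  CHF 320000 × 7% = CHF 22400

Minimum tax:
  Adjusted income: CHF 320000 + CHF 69000 = CHF 389000
  CHF 389000 × 21% = CHF 81690

CHF 81690 > CHF 22400, so the minimum tax is the binding amount.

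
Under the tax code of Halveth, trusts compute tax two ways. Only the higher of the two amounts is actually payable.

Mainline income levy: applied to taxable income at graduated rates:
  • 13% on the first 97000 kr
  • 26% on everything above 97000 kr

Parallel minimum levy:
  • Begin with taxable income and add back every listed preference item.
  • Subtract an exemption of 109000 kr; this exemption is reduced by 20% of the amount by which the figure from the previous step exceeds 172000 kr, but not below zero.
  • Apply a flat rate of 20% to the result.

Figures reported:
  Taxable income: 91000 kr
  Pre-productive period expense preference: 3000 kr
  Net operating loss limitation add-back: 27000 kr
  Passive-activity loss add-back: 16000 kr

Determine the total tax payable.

Parallel minimum levy:
  Adjusted income: 91000 kr + 3000 kr + 27000 kr + 16000 kr = 137000 kr
  Exemption: 137000 kr ≤ 172000 kr, so full 109000 kr applies
  Base: 137000 kr − 109000 kr = 28000 kr
  28000 kr × 20% = 5600 kr

Mainline income levy:
  91000 kr × 13% = 11830 kr

11830 kr > 5600 kr, so the mainline income levy governs.

11830 kr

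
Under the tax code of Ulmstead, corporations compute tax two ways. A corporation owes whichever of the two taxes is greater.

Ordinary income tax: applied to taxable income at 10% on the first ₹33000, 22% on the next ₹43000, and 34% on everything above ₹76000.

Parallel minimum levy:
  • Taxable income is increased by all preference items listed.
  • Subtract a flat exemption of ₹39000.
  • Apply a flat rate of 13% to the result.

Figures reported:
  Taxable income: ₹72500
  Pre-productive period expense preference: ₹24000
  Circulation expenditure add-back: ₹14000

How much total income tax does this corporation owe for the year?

Ordinary income tax:
  ₹33000 × 10% = ₹3300
  ₹39500 × 22% = ₹8690
  → ₹11990

Parallel minimum levy:
  Adjusted income: ₹72500 + ₹24000 + ₹14000 = ₹110500
  Less exemption ₹39000 → base ₹71500
  ₹71500 × 13% = ₹9295

₹11990 > ₹9295, so the ordinary income tax governs.

₹11990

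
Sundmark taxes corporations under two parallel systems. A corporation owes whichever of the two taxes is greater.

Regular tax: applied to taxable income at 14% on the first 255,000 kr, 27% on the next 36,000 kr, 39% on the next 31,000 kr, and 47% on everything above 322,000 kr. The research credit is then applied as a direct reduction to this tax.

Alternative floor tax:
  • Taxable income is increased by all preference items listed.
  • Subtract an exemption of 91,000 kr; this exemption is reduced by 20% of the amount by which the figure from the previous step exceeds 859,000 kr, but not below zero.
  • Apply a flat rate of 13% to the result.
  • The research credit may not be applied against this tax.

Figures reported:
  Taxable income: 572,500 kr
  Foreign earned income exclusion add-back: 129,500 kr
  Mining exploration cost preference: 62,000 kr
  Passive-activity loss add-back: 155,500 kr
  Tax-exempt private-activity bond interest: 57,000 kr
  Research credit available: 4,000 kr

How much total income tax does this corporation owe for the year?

Regular tax:
  255,000 kr × 14% = 35,700 kr
  36,000 kr × 27% = 9,720 kr
  31,000 kr × 39% = 12,090 kr
  250,500 kr × 47% = 117,735 kr
  → 175,245 kr
  Less research credit 4,000 kr → 171,245 kr

Alternative floor tax:
  Adjusted income: 572,500 kr + 129,500 kr + 62,000 kr + 155,500 kr + 57,000 kr = 976,500 kr
  Exemption: 91,000 kr − 20% × (976,500 kr − 859,000 kr) = 91,000 kr − 23,500 kr = 67,500 kr
  Base: 976,500 kr − 67,500 kr = 909,000 kr
  909,000 kr × 13% = 118,170 kr

171,245 kr > 118,170 kr, so the regular tax governs.

171,245 kr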